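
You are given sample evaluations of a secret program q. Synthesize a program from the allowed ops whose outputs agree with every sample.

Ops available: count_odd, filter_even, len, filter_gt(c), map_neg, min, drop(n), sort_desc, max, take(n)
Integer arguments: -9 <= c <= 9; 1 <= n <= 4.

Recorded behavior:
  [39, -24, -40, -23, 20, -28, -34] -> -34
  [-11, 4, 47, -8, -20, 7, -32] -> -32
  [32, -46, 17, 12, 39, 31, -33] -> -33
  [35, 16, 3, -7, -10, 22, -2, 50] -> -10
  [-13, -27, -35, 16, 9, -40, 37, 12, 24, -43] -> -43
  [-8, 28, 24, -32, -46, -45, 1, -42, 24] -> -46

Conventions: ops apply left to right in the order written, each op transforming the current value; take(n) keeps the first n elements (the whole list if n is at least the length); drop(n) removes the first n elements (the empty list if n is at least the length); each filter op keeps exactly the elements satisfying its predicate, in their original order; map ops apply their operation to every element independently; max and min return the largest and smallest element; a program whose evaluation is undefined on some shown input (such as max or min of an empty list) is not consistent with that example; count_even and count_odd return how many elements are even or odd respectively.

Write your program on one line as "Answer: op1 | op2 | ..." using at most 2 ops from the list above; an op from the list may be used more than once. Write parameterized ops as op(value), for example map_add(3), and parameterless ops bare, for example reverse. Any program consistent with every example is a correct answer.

drop(3) | min

Check, running the answer program on each example:
  [39, -24, -40, -23, 20, -28, -34] -> [-23, 20, -28, -34] -> -34
  [-11, 4, 47, -8, -20, 7, -32] -> [-8, -20, 7, -32] -> -32
  [32, -46, 17, 12, 39, 31, -33] -> [12, 39, 31, -33] -> -33
  [35, 16, 3, -7, -10, 22, -2, 50] -> [-7, -10, 22, -2, 50] -> -10
  [-13, -27, -35, 16, 9, -40, 37, 12, 24, -43] -> [16, 9, -40, 37, 12, 24, -43] -> -43
  [-8, 28, 24, -32, -46, -45, 1, -42, 24] -> [-32, -46, -45, 1, -42, 24] -> -46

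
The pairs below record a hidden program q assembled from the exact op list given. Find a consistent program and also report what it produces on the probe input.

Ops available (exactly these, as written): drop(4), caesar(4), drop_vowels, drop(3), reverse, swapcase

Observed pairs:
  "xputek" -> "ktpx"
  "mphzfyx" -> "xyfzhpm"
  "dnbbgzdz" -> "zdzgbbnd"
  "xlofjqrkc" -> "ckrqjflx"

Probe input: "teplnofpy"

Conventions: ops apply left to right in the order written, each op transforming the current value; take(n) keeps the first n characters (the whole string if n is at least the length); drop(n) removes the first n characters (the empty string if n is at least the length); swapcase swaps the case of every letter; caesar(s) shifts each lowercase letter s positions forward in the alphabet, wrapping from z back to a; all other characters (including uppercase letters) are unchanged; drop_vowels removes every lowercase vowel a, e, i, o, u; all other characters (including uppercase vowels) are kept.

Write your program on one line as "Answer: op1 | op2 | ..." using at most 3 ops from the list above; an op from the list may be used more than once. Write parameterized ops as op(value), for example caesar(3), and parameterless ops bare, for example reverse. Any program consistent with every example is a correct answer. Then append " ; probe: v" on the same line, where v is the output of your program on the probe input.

reverse | drop_vowels ; probe: "ypfnlpt"

Check, running the answer program on each example:
  "xputek" -> "ketupx" -> "ktpx"
  "mphzfyx" -> "xyfzhpm" -> "xyfzhpm"
  "dnbbgzdz" -> "zdzgbbnd" -> "zdzgbbnd"
  "xlofjqrkc" -> "ckrqjfolx" -> "ckrqjflx"
  probe: "teplnofpy" -> "ypfonlpet" -> "ypfnlpt"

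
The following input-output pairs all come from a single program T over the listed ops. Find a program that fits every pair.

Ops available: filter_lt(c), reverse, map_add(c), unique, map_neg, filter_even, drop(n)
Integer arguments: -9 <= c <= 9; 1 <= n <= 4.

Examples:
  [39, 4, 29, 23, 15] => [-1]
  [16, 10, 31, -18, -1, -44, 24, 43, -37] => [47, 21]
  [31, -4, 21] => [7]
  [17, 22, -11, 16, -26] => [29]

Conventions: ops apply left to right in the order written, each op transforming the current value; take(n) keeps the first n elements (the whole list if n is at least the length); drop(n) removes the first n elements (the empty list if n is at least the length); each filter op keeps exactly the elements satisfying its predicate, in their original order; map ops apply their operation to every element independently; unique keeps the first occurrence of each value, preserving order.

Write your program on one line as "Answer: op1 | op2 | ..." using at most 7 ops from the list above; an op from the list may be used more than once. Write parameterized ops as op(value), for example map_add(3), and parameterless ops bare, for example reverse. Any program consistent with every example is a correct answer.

reverse | filter_even | map_add(-7) | filter_lt(-1) | map_neg | map_add(-4)

Check, running the answer program on each example:
  [39, 4, 29, 23, 15] -> [15, 23, 29, 4, 39] -> [4] -> [-3] -> [-3] -> [3] -> [-1]
  [16, 10, 31, -18, -1, -44, 24, 43, -37] -> [-37, 43, 24, -44, -1, -18, 31, 10, 16] -> [24, -44, -18, 10, 16] -> [17, -51, -25, 3, 9] -> [-51, -25] -> [51, 25] -> [47, 21]
  [31, -4, 21] -> [21, -4, 31] -> [-4] -> [-11] -> [-11] -> [11] -> [7]
  [17, 22, -11, 16, -26] -> [-26, 16, -11, 22, 17] -> [-26, 16, 22] -> [-33, 9, 15] -> [-33] -> [33] -> [29]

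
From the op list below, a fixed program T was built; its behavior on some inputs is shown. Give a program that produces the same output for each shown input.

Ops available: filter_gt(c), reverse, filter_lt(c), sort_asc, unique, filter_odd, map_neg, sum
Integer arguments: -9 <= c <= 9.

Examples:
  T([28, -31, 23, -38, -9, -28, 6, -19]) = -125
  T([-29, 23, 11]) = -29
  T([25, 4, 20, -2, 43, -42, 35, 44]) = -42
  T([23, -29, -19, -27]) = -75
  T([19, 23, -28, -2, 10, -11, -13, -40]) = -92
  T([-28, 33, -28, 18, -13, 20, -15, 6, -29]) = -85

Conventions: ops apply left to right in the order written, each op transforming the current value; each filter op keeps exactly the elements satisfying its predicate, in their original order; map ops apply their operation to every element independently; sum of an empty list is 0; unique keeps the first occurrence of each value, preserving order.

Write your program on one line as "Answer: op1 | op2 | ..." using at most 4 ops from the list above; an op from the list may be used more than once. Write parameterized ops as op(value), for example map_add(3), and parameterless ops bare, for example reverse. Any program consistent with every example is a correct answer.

sort_asc | filter_lt(-4) | unique | sum

Check, running the answer program on each example:
  [28, -31, 23, -38, -9, -28, 6, -19] -> [-38, -31, -28, -19, -9, 6, 23, 28] -> [-38, -31, -28, -19, -9] -> [-38, -31, -28, -19, -9] -> -125
  [-29, 23, 11] -> [-29, 11, 23] -> [-29] -> [-29] -> -29
  [25, 4, 20, -2, 43, -42, 35, 44] -> [-42, -2, 4, 20, 25, 35, 43, 44] -> [-42] -> [-42] -> -42
  [23, -29, -19, -27] -> [-29, -27, -19, 23] -> [-29, -27, -19] -> [-29, -27, -19] -> -75
  [19, 23, -28, -2, 10, -11, -13, -40] -> [-40, -28, -13, -11, -2, 10, 19, 23] -> [-40, -28, -13, -11] -> [-40, -28, -13, -11] -> -92
  [-28, 33, -28, 18, -13, 20, -15, 6, -29] -> [-29, -28, -28, -15, -13, 6, 18, 20, 33] -> [-29, -28, -28, -15, -13] -> [-29, -28, -15, -13] -> -85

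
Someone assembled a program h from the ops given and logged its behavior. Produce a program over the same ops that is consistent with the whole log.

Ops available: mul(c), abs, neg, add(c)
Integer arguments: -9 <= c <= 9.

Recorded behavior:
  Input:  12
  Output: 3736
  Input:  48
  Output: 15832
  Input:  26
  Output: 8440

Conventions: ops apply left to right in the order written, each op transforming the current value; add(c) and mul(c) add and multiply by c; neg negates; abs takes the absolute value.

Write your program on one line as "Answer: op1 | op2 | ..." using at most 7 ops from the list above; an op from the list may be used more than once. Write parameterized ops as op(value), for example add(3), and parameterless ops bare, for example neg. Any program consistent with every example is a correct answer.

add(-1) | mul(7) | mul(-6) | add(-5) | neg | mul(8)

Check, running the answer program on each example:
  12 -> 11 -> 77 -> -462 -> -467 -> 467 -> 3736
  48 -> 47 -> 329 -> -1974 -> -1979 -> 1979 -> 15832
  26 -> 25 -> 175 -> -1050 -> -1055 -> 1055 -> 8440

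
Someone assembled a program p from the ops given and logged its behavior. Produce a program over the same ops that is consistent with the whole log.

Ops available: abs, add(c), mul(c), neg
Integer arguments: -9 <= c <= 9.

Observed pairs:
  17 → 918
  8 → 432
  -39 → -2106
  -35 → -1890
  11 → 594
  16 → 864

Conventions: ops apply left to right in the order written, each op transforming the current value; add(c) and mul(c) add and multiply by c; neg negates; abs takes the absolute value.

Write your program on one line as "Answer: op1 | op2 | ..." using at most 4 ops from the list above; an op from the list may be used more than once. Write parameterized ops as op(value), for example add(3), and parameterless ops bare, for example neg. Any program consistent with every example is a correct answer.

mul(-6) | mul(3) | mul(3) | neg

Check, running the answer program on each example:
  17 -> -102 -> -306 -> -918 -> 918
  8 -> -48 -> -144 -> -432 -> 432
  -39 -> 234 -> 702 -> 2106 -> -2106
  -35 -> 210 -> 630 -> 1890 -> -1890
  11 -> -66 -> -198 -> -594 -> 594
  16 -> -96 -> -288 -> -864 -> 864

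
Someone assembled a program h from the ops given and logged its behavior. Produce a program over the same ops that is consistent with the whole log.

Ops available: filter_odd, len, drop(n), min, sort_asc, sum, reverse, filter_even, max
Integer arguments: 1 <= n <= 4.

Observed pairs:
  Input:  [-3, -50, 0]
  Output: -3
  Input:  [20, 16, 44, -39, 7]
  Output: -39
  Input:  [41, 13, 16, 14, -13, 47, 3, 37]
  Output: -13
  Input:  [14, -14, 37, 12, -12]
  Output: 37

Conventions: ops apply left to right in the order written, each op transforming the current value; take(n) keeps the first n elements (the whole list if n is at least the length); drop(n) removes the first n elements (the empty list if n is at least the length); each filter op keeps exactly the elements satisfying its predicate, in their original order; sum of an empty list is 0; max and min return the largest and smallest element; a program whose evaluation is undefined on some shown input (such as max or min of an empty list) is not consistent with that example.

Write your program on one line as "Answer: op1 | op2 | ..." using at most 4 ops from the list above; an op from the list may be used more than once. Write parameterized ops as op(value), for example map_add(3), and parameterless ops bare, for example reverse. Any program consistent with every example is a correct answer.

reverse | drop(1) | filter_odd | min

Check, running the answer program on each example:
  [-3, -50, 0] -> [0, -50, -3] -> [-50, -3] -> [-3] -> -3
  [20, 16, 44, -39, 7] -> [7, -39, 44, 16, 20] -> [-39, 44, 16, 20] -> [-39] -> -39
  [41, 13, 16, 14, -13, 47, 3, 37] -> [37, 3, 47, -13, 14, 16, 13, 41] -> [3, 47, -13, 14, 16, 13, 41] -> [3, 47, -13, 13, 41] -> -13
  [14, -14, 37, 12, -12] -> [-12, 12, 37, -14, 14] -> [12, 37, -14, 14] -> [37] -> 37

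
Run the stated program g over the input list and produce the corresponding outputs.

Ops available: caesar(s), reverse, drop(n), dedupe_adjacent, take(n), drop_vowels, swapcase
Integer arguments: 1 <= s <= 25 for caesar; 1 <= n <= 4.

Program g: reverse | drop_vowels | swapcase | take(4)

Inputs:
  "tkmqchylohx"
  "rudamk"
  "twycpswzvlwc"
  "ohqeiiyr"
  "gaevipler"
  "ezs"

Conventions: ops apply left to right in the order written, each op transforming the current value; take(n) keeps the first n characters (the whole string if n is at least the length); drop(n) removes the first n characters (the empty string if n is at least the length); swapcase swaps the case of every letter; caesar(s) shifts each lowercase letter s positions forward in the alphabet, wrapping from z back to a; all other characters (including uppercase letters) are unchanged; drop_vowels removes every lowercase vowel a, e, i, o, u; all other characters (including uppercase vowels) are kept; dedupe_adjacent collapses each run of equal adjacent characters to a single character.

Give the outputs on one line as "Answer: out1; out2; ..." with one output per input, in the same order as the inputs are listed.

Execution, op by op:
  "tkmqchylohx" -> "xholyhcqmkt" -> "xhlyhcqmkt" -> "XHLYHCQMKT" -> "XHLY"
  "rudamk" -> "kmadur" -> "kmdr" -> "KMDR" -> "KMDR"
  "twycpswzvlwc" -> "cwlvzwspcywt" -> "cwlvzwspcywt" -> "CWLVZWSPCYWT" -> "CWLV"
  "ohqeiiyr" -> "ryiieqho" -> "ryqh" -> "RYQH" -> "RYQH"
  "gaevipler" -> "relpiveag" -> "rlpvg" -> "RLPVG" -> "RLPV"
  "ezs" -> "sze" -> "sz" -> "SZ" -> "SZ"

"XHLY"; "KMDR"; "CWLV"; "RYQH"; "RLPV"; "SZ"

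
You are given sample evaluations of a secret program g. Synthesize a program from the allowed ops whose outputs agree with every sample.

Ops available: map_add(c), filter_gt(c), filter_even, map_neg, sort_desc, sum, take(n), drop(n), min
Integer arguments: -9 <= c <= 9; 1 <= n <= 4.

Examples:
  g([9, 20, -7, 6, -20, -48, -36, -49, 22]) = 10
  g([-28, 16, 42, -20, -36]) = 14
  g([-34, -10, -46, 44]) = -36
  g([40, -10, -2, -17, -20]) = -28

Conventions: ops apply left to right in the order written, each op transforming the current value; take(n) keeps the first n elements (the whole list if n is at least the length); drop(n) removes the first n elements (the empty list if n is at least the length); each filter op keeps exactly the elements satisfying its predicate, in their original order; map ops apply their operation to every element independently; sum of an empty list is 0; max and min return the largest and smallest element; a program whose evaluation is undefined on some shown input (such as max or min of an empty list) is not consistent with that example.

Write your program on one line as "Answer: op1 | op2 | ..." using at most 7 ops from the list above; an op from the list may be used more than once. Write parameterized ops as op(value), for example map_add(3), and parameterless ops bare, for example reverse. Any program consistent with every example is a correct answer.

map_add(-8) | drop(1) | take(4) | take(3) | filter_even | sum

Check, running the answer program on each example:
  [9, 20, -7, 6, -20, -48, -36, -49, 22] -> [1, 12, -15, -2, -28, -56, -44, -57, 14] -> [12, -15, -2, -28, -56, -44, -57, 14] -> [12, -15, -2, -28] -> [12, -15, -2] -> [12, -2] -> 10
  [-28, 16, 42, -20, -36] -> [-36, 8, 34, -28, -44] -> [8, 34, -28, -44] -> [8, 34, -28, -44] -> [8, 34, -28] -> [8, 34, -28] -> 14
  [-34, -10, -46, 44] -> [-42, -18, -54, 36] -> [-18, -54, 36] -> [-18, -54, 36] -> [-18, -54, 36] -> [-18, -54, 36] -> -36
  [40, -10, -2, -17, -20] -> [32, -18, -10, -25, -28] -> [-18, -10, -25, -28] -> [-18, -10, -25, -28] -> [-18, -10, -25] -> [-18, -10] -> -28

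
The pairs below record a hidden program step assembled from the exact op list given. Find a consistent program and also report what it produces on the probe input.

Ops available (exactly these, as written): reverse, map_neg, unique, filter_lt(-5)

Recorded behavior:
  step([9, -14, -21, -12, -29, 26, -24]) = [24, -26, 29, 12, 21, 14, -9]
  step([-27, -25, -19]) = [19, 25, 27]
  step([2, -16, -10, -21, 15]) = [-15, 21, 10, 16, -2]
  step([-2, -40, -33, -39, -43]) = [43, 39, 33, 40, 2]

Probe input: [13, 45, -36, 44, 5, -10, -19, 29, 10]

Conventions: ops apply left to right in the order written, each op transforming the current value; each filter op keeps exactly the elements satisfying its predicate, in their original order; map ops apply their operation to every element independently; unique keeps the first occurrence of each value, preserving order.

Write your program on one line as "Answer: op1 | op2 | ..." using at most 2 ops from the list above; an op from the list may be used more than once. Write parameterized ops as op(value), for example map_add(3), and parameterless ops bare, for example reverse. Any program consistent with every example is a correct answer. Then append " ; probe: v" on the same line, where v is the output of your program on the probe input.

map_neg | reverse ; probe: [-10, -29, 19, 10, -5, -44, 36, -45, -13]

Check, running the answer program on each example:
  [9, -14, -21, -12, -29, 26, -24] -> [-9, 14, 21, 12, 29, -26, 24] -> [24, -26, 29, 12, 21, 14, -9]
  [-27, -25, -19] -> [27, 25, 19] -> [19, 25, 27]
  [2, -16, -10, -21, 15] -> [-2, 16, 10, 21, -15] -> [-15, 21, 10, 16, -2]
  [-2, -40, -33, -39, -43] -> [2, 40, 33, 39, 43] -> [43, 39, 33, 40, 2]
  probe: [13, 45, -36, 44, 5, -10, -19, 29, 10] -> [-13, -45, 36, -44, -5, 10, 19, -29, -10] -> [-10, -29, 19, 10, -5, -44, 36, -45, -13]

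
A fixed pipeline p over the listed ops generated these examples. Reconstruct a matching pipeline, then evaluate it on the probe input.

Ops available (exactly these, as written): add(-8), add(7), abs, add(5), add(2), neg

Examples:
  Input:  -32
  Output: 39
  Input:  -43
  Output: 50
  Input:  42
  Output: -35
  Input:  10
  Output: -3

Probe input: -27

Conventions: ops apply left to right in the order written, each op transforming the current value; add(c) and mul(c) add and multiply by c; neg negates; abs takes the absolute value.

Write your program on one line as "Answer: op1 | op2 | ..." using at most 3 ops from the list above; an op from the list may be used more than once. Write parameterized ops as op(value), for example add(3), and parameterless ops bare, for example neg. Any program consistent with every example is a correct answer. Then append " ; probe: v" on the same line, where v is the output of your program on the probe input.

neg | add(7) ; probe: 34

Check, running the answer program on each example:
  -32 -> 32 -> 39
  -43 -> 43 -> 50
  42 -> -42 -> -35
  10 -> -10 -> -3
  probe: -27 -> 27 -> 34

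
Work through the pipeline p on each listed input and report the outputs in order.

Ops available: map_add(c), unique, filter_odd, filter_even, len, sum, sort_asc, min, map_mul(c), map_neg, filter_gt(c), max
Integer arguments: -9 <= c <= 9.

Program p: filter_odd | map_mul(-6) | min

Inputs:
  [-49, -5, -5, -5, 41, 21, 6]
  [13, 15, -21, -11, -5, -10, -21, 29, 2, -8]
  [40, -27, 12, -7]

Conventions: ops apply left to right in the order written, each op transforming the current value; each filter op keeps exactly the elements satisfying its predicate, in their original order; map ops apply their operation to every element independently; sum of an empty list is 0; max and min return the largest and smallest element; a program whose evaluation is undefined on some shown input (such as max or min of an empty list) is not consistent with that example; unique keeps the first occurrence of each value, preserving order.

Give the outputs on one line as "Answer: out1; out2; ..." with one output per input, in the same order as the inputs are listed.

Execution, op by op:
  [-49, -5, -5, -5, 41, 21, 6] -> [-49, -5, -5, -5, 41, 21] -> [294, 30, 30, 30, -246, -126] -> -246
  [13, 15, -21, -11, -5, -10, -21, 29, 2, -8] -> [13, 15, -21, -11, -5, -21, 29] -> [-78, -90, 126, 66, 30, 126, -174] -> -174
  [40, -27, 12, -7] -> [-27, -7] -> [162, 42] -> 42

-246; -174; 42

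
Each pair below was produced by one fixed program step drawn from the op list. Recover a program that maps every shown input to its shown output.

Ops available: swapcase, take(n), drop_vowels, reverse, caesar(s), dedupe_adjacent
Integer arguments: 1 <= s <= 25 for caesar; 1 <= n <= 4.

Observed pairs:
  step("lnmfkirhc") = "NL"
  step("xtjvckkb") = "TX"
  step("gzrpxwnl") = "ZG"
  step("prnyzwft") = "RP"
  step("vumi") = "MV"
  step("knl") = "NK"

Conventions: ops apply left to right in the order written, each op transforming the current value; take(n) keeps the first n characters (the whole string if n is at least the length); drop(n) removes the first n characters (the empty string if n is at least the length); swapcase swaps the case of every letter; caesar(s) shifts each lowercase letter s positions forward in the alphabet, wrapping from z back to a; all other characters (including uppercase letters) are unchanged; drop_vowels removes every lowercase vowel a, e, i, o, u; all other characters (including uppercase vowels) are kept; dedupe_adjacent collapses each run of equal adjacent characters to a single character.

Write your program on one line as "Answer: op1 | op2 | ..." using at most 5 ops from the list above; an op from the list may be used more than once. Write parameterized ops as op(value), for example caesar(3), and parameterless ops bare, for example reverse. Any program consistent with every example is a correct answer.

drop_vowels | take(2) | reverse | swapcase

Check, running the answer program on each example:
  "lnmfkirhc" -> "lnmfkrhc" -> "ln" -> "nl" -> "NL"
  "xtjvckkb" -> "xtjvckkb" -> "xt" -> "tx" -> "TX"
  "gzrpxwnl" -> "gzrpxwnl" -> "gz" -> "zg" -> "ZG"
  "prnyzwft" -> "prnyzwft" -> "pr" -> "rp" -> "RP"
  "vumi" -> "vm" -> "vm" -> "mv" -> "MV"
  "knl" -> "knl" -> "kn" -> "nk" -> "NK"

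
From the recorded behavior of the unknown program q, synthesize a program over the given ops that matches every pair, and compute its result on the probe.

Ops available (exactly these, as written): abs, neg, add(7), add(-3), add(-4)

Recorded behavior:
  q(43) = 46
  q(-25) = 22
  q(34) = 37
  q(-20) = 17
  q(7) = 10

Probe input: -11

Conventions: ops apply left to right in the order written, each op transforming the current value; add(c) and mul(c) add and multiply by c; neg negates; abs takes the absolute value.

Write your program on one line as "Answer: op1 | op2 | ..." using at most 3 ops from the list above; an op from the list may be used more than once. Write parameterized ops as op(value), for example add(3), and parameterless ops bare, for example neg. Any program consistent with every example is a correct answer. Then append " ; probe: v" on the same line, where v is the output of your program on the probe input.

add(-4) | add(7) | abs ; probe: 8

Check, running the answer program on each example:
  43 -> 39 -> 46 -> 46
  -25 -> -29 -> -22 -> 22
  34 -> 30 -> 37 -> 37
  -20 -> -24 -> -17 -> 17
  7 -> 3 -> 10 -> 10
  probe: -11 -> -15 -> -8 -> 8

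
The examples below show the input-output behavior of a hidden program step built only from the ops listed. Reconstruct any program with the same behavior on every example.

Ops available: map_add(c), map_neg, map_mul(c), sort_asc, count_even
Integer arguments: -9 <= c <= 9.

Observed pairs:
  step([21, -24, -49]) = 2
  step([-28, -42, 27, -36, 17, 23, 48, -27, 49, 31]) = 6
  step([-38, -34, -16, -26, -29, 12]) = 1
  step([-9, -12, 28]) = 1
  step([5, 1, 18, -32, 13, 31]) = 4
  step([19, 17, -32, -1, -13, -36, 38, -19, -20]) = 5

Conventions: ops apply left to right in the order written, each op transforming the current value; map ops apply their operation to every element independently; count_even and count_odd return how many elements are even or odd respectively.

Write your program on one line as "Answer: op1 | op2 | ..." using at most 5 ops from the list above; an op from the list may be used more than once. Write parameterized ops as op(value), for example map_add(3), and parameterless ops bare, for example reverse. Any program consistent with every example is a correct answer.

map_mul(7) | map_add(-3) | map_add(5) | map_add(7) | count_even

Check, running the answer program on each example:
  [21, -24, -49] -> [147, -168, -343] -> [144, -171, -346] -> [149, -166, -341] -> [156, -159, -334] -> 2
  [-28, -42, 27, -36, 17, 23, 48, -27, 49, 31] -> [-196, -294, 189, -252, 119, 161, 336, -189, 343, 217] -> [-199, -297, 186, -255, 116, 158, 333, -192, 340, 214] -> [-194, -292, 191, -250, 121, 163, 338, -187, 345, 219] -> [-187, -285, 198, -243, 128, 170, 345, -180, 352, 226] -> 6
  [-38, -34, -16, -26, -29, 12] -> [-266, -238, -112, -182, -203, 84] -> [-269, -241, -115, -185, -206, 81] -> [-264, -236, -110, -180, -201, 86] -> [-257, -229, -103, -173, -194, 93] -> 1
  [-9, -12, 28] -> [-63, -84, 196] -> [-66, -87, 193] -> [-61, -82, 198] -> [-54, -75, 205] -> 1
  [5, 1, 18, -32, 13, 31] -> [35, 7, 126, -224, 91, 217] -> [32, 4, 123, -227, 88, 214] -> [37, 9, 128, -222, 93, 219] -> [44, 16, 135, -215, 100, 226] -> 4
  [19, 17, -32, -1, -13, -36, 38, -19, -20] -> [133, 119, -224, -7, -91, -252, 266, -133, -140] -> [130, 116, -227, -10, -94, -255, 263, -136, -143] -> [135, 121, -222, -5, -89, -250, 268, -131, -138] -> [142, 128, -215, 2, -82, -243, 275, -124, -131] -> 5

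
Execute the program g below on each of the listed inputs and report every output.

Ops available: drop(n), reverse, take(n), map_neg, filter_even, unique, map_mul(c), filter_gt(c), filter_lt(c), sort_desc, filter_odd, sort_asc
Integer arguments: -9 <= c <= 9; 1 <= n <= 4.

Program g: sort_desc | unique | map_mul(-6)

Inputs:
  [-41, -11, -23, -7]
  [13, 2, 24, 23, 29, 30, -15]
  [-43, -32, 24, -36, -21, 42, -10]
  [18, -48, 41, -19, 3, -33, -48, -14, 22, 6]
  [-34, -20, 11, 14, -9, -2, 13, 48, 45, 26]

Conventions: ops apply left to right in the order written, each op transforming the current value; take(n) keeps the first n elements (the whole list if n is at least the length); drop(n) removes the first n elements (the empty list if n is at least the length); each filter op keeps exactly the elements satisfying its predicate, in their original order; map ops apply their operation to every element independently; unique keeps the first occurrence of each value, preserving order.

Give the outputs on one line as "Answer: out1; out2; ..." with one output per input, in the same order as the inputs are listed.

Execution, op by op:
  [-41, -11, -23, -7] -> [-7, -11, -23, -41] -> [-7, -11, -23, -41] -> [42, 66, 138, 246]
  [13, 2, 24, 23, 29, 30, -15] -> [30, 29, 24, 23, 13, 2, -15] -> [30, 29, 24, 23, 13, 2, -15] -> [-180, -174, -144, -138, -78, -12, 90]
  [-43, -32, 24, -36, -21, 42, -10] -> [42, 24, -10, -21, -32, -36, -43] -> [42, 24, -10, -21, -32, -36, -43] -> [-252, -144, 60, 126, 192, 216, 258]
  [18, -48, 41, -19, 3, -33, -48, -14, 22, 6] -> [41, 22, 18, 6, 3, -14, -19, -33, -48, -48] -> [41, 22, 18, 6, 3, -14, -19, -33, -48] -> [-246, -132, -108, -36, -18, 84, 114, 198, 288]
  [-34, -20, 11, 14, -9, -2, 13, 48, 45, 26] -> [48, 45, 26, 14, 13, 11, -2, -9, -20, -34] -> [48, 45, 26, 14, 13, 11, -2, -9, -20, -34] -> [-288, -270, -156, -84, -78, -66, 12, 54, 120, 204]

[42, 66, 138, 246]; [-180, -174, -144, -138, -78, -12, 90]; [-252, -144, 60, 126, 192, 216, 258]; [-246, -132, -108, -36, -18, 84, 114, 198, 288]; [-288, -270, -156, -84, -78, -66, 12, 54, 120, 204]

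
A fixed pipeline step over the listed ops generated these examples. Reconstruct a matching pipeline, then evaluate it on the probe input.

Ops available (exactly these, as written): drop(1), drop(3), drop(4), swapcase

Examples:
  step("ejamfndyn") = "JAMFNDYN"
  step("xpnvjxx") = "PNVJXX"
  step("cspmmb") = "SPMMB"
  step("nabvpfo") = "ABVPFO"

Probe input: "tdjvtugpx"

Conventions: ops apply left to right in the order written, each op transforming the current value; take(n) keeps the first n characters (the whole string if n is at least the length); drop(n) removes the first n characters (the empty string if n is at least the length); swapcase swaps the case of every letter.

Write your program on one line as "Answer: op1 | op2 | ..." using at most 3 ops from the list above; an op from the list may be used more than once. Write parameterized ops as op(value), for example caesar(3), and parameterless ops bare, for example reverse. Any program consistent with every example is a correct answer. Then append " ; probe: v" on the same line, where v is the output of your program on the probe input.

drop(1) | swapcase ; probe: "DJVTUGPX"

Check, running the answer program on each example:
  "ejamfndyn" -> "jamfndyn" -> "JAMFNDYN"
  "xpnvjxx" -> "pnvjxx" -> "PNVJXX"
  "cspmmb" -> "spmmb" -> "SPMMB"
  "nabvpfo" -> "abvpfo" -> "ABVPFO"
  probe: "tdjvtugpx" -> "djvtugpx" -> "DJVTUGPX"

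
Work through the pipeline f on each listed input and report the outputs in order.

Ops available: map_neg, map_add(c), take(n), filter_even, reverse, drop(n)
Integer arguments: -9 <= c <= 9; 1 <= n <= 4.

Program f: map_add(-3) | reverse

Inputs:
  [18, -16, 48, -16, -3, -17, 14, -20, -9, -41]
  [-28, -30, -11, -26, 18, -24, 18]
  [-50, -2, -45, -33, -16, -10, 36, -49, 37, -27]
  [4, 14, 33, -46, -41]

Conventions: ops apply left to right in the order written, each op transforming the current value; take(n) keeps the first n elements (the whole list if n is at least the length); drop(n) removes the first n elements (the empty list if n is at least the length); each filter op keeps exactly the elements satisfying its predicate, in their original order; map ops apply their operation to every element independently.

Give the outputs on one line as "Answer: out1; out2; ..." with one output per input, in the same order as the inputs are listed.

[-44, -12, -23, 11, -20, -6, -19, 45, -19, 15]; [15, -27, 15, -29, -14, -33, -31]; [-30, 34, -52, 33, -13, -19, -36, -48, -5, -53]; [-44, -49, 30, 11, 1]

Execution, op by op:
  [18, -16, 48, -16, -3, -17, 14, -20, -9, -41] -> [15, -19, 45, -19, -6, -20, 11, -23, -12, -44] -> [-44, -12, -23, 11, -20, -6, -19, 45, -19, 15]
  [-28, -30, -11, -26, 18, -24, 18] -> [-31, -33, -14, -29, 15, -27, 15] -> [15, -27, 15, -29, -14, -33, -31]
  [-50, -2, -45, -33, -16, -10, 36, -49, 37, -27] -> [-53, -5, -48, -36, -19, -13, 33, -52, 34, -30] -> [-30, 34, -52, 33, -13, -19, -36, -48, -5, -53]
  [4, 14, 33, -46, -41] -> [1, 11, 30, -49, -44] -> [-44, -49, 30, 11, 1]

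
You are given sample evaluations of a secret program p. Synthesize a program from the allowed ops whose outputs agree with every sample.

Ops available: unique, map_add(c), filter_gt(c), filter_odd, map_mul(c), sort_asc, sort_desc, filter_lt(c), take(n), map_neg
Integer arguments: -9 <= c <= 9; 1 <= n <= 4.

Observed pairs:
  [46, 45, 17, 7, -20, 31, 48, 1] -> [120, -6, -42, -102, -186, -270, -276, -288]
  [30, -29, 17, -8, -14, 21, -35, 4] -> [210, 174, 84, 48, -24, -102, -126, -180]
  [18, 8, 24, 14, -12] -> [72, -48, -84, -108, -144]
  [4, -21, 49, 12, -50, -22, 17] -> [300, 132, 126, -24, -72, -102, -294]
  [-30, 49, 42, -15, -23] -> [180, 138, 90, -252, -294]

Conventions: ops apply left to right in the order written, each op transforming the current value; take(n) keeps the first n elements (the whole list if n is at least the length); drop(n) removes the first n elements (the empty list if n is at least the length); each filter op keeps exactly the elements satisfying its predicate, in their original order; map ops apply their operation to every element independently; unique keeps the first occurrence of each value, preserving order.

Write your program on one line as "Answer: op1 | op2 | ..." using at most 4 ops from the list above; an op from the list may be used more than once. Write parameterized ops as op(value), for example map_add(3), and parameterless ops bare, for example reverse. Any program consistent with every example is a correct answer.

map_mul(6) | sort_desc | sort_asc | map_neg

Check, running the answer program on each example:
  [46, 45, 17, 7, -20, 31, 48, 1] -> [276, 270, 102, 42, -120, 186, 288, 6] -> [288, 276, 270, 186, 102, 42, 6, -120] -> [-120, 6, 42, 102, 186, 270, 276, 288] -> [120, -6, -42, -102, -186, -270, -276, -288]
  [30, -29, 17, -8, -14, 21, -35, 4] -> [180, -174, 102, -48, -84, 126, -210, 24] -> [180, 126, 102, 24, -48, -84, -174, -210] -> [-210, -174, -84, -48, 24, 102, 126, 180] -> [210, 174, 84, 48, -24, -102, -126, -180]
  [18, 8, 24, 14, -12] -> [108, 48, 144, 84, -72] -> [144, 108, 84, 48, -72] -> [-72, 48, 84, 108, 144] -> [72, -48, -84, -108, -144]
  [4, -21, 49, 12, -50, -22, 17] -> [24, -126, 294, 72, -300, -132, 102] -> [294, 102, 72, 24, -126, -132, -300] -> [-300, -132, -126, 24, 72, 102, 294] -> [300, 132, 126, -24, -72, -102, -294]
  [-30, 49, 42, -15, -23] -> [-180, 294, 252, -90, -138] -> [294, 252, -90, -138, -180] -> [-180, -138, -90, 252, 294] -> [180, 138, 90, -252, -294]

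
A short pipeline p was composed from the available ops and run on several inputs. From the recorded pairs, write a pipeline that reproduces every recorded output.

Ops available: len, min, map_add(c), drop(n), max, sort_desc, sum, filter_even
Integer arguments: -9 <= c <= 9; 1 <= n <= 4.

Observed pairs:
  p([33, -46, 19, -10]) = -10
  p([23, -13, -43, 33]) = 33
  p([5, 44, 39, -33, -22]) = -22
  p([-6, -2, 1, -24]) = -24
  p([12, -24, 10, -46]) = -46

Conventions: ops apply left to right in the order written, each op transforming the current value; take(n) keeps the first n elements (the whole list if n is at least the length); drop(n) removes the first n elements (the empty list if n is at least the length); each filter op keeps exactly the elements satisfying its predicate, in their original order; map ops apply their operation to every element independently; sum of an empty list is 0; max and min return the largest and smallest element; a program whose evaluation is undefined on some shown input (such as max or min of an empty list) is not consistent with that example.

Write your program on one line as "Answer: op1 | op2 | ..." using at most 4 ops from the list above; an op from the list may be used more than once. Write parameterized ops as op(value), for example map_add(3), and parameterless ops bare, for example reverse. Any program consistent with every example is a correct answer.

drop(3) | sort_desc | max

Check, running the answer program on each example:
  [33, -46, 19, -10] -> [-10] -> [-10] -> -10
  [23, -13, -43, 33] -> [33] -> [33] -> 33
  [5, 44, 39, -33, -22] -> [-33, -22] -> [-22, -33] -> -22
  [-6, -2, 1, -24] -> [-24] -> [-24] -> -24
  [12, -24, 10, -46] -> [-46] -> [-46] -> -46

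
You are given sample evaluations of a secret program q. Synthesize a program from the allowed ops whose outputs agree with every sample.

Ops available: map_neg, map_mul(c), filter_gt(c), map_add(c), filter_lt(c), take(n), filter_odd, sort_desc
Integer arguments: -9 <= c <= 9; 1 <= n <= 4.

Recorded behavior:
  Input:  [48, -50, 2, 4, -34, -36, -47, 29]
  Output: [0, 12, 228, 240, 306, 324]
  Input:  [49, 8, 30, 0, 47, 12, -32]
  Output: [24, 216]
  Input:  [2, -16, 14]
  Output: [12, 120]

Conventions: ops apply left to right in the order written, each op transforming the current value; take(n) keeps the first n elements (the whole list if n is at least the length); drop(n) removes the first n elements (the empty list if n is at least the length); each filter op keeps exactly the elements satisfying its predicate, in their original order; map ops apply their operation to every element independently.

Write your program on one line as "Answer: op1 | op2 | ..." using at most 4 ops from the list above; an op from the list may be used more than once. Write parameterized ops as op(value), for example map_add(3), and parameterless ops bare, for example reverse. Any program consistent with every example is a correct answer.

sort_desc | map_add(-4) | map_mul(-6) | filter_gt(-4)

Check, running the answer program on each example:
  [48, -50, 2, 4, -34, -36, -47, 29] -> [48, 29, 4, 2, -34, -36, -47, -50] -> [44, 25, 0, -2, -38, -40, -51, -54] -> [-264, -150, 0, 12, 228, 240, 306, 324] -> [0, 12, 228, 240, 306, 324]
  [49, 8, 30, 0, 47, 12, -32] -> [49, 47, 30, 12, 8, 0, -32] -> [45, 43, 26, 8, 4, -4, -36] -> [-270, -258, -156, -48, -24, 24, 216] -> [24, 216]
  [2, -16, 14] -> [14, 2, -16] -> [10, -2, -20] -> [-60, 12, 120] -> [12, 120]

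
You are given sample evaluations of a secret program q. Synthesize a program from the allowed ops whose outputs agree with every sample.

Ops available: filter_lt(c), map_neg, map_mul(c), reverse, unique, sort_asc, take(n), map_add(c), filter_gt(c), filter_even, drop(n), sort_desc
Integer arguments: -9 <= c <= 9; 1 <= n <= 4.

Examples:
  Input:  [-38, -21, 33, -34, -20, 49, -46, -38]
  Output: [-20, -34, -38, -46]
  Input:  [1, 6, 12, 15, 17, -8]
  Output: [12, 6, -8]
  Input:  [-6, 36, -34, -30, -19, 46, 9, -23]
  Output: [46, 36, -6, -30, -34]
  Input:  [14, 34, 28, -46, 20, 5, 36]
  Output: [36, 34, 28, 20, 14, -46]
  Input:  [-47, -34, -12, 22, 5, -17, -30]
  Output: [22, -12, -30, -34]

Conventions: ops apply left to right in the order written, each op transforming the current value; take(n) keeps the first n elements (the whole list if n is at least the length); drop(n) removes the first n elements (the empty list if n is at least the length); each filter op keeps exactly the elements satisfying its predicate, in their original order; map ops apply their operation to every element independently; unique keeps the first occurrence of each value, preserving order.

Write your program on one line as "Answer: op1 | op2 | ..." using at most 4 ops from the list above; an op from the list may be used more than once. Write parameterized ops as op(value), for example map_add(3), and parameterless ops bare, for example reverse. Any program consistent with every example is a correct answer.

unique | filter_even | sort_desc

Check, running the answer program on each example:
  [-38, -21, 33, -34, -20, 49, -46, -38] -> [-38, -21, 33, -34, -20, 49, -46] -> [-38, -34, -20, -46] -> [-20, -34, -38, -46]
  [1, 6, 12, 15, 17, -8] -> [1, 6, 12, 15, 17, -8] -> [6, 12, -8] -> [12, 6, -8]
  [-6, 36, -34, -30, -19, 46, 9, -23] -> [-6, 36, -34, -30, -19, 46, 9, -23] -> [-6, 36, -34, -30, 46] -> [46, 36, -6, -30, -34]
  [14, 34, 28, -46, 20, 5, 36] -> [14, 34, 28, -46, 20, 5, 36] -> [14, 34, 28, -46, 20, 36] -> [36, 34, 28, 20, 14, -46]
  [-47, -34, -12, 22, 5, -17, -30] -> [-47, -34, -12, 22, 5, -17, -30] -> [-34, -12, 22, -30] -> [22, -12, -30, -34]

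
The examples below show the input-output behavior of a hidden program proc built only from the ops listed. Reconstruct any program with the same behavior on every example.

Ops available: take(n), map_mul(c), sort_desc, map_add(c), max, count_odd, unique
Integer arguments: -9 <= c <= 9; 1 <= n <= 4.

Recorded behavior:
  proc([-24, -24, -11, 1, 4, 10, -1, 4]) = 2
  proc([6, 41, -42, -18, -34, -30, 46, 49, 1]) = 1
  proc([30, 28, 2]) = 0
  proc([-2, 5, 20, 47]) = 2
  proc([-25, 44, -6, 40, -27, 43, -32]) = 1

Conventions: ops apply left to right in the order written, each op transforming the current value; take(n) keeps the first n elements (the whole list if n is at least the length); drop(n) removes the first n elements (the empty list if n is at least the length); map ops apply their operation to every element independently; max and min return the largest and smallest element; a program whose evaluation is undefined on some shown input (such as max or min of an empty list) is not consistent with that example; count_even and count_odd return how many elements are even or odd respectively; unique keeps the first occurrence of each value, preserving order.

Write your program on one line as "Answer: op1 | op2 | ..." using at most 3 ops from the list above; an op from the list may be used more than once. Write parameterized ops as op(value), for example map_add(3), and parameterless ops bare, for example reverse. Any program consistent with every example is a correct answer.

take(4) | unique | count_odd

Check, running the answer program on each example:
  [-24, -24, -11, 1, 4, 10, -1, 4] -> [-24, -24, -11, 1] -> [-24, -11, 1] -> 2
  [6, 41, -42, -18, -34, -30, 46, 49, 1] -> [6, 41, -42, -18] -> [6, 41, -42, -18] -> 1
  [30, 28, 2] -> [30, 28, 2] -> [30, 28, 2] -> 0
  [-2, 5, 20, 47] -> [-2, 5, 20, 47] -> [-2, 5, 20, 47] -> 2
  [-25, 44, -6, 40, -27, 43, -32] -> [-25, 44, -6, 40] -> [-25, 44, -6, 40] -> 1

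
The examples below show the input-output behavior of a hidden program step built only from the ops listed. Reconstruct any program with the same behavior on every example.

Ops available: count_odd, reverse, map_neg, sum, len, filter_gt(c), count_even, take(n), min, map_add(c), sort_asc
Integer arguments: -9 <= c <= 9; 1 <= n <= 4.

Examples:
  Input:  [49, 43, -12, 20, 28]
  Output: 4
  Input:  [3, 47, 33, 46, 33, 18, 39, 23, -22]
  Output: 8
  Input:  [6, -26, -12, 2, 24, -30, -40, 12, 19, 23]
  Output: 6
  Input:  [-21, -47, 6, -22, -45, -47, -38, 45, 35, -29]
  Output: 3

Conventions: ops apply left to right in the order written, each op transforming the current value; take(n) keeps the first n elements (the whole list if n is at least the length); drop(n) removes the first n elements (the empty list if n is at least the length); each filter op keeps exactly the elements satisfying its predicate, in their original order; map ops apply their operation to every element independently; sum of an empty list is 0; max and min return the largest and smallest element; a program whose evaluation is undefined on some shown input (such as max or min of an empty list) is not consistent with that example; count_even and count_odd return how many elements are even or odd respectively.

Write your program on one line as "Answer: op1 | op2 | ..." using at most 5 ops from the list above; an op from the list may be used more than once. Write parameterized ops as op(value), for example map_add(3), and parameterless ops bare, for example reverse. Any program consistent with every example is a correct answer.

sort_asc | filter_gt(-5) | map_neg | len

Check, running the answer program on each example:
  [49, 43, -12, 20, 28] -> [-12, 20, 28, 43, 49] -> [20, 28, 43, 49] -> [-20, -28, -43, -49] -> 4
  [3, 47, 33, 46, 33, 18, 39, 23, -22] -> [-22, 3, 18, 23, 33, 33, 39, 46, 47] -> [3, 18, 23, 33, 33, 39, 46, 47] -> [-3, -18, -23, -33, -33, -39, -46, -47] -> 8
  [6, -26, -12, 2, 24, -30, -40, 12, 19, 23] -> [-40, -30, -26, -12, 2, 6, 12, 19, 23, 24] -> [2, 6, 12, 19, 23, 24] -> [-2, -6, -12, -19, -23, -24] -> 6
  [-21, -47, 6, -22, -45, -47, -38, 45, 35, -29] -> [-47, -47, -45, -38, -29, -22, -21, 6, 35, 45] -> [6, 35, 45] -> [-6, -35, -45] -> 3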